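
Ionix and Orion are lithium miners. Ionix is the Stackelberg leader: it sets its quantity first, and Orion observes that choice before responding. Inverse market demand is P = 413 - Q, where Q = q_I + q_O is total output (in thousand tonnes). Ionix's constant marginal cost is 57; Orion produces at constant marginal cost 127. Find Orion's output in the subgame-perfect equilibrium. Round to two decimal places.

36.50

Solve by backward induction. Given q_I, the follower Orion maximises π_O = (413 - q_I - q_O)q_O - 127q_O.
Setting the follower's marginal profit to zero, 286 - q_I - 2q_O = 0, i.e. q_O = (286 - q_I)/2.
Ionix substitutes q_O(q_I) into its own profit: π_I = q_I(413 - q_I - (286 - q_I)/2) - 57q_I = (270 - (1/2)q_I)q_I - 57q_I.
The leader's first-order condition 213 - q_I = 0 yields q_I = 213.
Then q_O = (286 - 213)/2 = 73/2.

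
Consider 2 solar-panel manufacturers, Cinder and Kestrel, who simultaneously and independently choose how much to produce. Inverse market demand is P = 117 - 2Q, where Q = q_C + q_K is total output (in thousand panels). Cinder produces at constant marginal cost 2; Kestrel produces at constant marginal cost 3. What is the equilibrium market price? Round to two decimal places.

Cinder's profit: π_C = (117 - 2Q)q_C - (2q_C). Setting ∂π_C/∂q_C = 0: 115 - 4q_C - 2(q_K) = 0.
Kestrel's profit: π_K = (117 - 2Q)q_K - (3q_K). Setting ∂π_K/∂q_K = 0: 114 - 4q_K - 2(q_C) = 0.
Best responses: q_C = (115 - 2q_K)/4, q_K = (114 - 2q_C)/4.
Solving the pair: q_C = 58/3, q_K = 113/6.
Total output Q = 229/6, so price P = 117 - 2·(229/6) = 122/3.

40.67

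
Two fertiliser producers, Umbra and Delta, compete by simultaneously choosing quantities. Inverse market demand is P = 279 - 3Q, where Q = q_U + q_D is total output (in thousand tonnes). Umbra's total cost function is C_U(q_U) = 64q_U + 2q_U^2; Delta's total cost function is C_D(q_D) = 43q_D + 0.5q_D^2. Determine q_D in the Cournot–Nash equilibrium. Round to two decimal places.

Umbra's profit: π_U = (279 - 3Q)q_U - (64q_U + 2q_U²). Setting ∂π_U/∂q_U = 0: 215 - 10q_U - 3(q_D) = 0.
Delta's profit: π_D = (279 - 3Q)q_D - (43q_D + (1/2)q_D²). Setting ∂π_D/∂q_D = 0: 236 - 7q_D - 3(q_U) = 0.
Rearranging gives the reaction functions q_U = (215 - 3q_D)/10 and q_D = (236 - 3q_U)/7.
Solving the pair: q_U = 797/61, q_D = 1715/61.

28.11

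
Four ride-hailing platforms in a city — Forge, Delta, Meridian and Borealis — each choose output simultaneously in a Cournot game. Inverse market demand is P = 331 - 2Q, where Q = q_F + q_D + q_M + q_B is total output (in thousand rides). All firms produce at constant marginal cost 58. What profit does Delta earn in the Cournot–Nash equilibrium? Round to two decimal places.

1490.58

Each firm earns π_i = (331 - 2Q)q_i - 58q_i.
First-order condition (treating rivals' output as given): 273 - 4q_i - 2·Σ_{j≠i} q_j = 0.
With identical firms every q_j equals q_i, so Σ_{j≠i} q_j = 3q_i and 273 = 10q_i, giving q_i = 273/10.
Price P = 331 - 2·(546/5) = 563/5.
Delta's profit: (563/5 - 58)·(273/10) = 1490.5800.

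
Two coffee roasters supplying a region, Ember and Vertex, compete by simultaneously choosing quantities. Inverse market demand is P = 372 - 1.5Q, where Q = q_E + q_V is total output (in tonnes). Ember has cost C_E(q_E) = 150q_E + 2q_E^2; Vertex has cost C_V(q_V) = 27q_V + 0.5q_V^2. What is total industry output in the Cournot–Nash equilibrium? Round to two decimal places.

Ember's profit: π_E = (372 - 1.5Q)q_E - (150q_E + 2q_E²). Setting ∂π_E/∂q_E = 0: 222 - 7q_E - (3/2)(q_V) = 0.
Vertex's profit: π_V = (372 - 1.5Q)q_V - (27q_V + (1/2)q_V²). Setting ∂π_V/∂q_V = 0: 345 - 4q_V - (3/2)(q_E) = 0.
Best responses: q_E = (222 - (3/2)q_V)/7, q_V = (345 - (3/2)q_E)/4.
Solving the pair: q_E = 1482/103, q_V = 80.8544.
Total output Q = 1482/103 + 80.8544 = 95.2427.

95.24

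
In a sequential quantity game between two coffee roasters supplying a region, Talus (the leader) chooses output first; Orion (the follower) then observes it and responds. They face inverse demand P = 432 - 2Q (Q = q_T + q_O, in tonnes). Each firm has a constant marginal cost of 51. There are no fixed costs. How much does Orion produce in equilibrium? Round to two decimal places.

Solve by backward induction. Given q_T, the follower Orion maximises π_O = (432 - 2q_T - 2q_O)q_O - 51q_O.
Follower FOC: 381 - 2q_T - 4q_O = 0, so q_O(q_T) = (381 - 2q_T)/4.
Talus substitutes q_O(q_T) into its own profit: π_T = q_T(432 - 2q_T - (381 - 2q_T)/2) - 51q_T = (483/2 - q_T)q_T - 51q_T.
The leader's first-order condition 381/2 - 2q_T = 0 yields q_T = 381/4.
Then q_O = (381 - 2·(381/4))/4 = 381/8.

47.63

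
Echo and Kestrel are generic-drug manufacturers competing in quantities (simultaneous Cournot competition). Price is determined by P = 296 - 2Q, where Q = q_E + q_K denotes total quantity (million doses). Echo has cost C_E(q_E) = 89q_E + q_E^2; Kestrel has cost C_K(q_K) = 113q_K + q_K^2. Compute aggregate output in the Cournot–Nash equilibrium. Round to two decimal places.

48.75

Echo's profit: π_E = (296 - 2Q)q_E - (89q_E + q_E²). Setting ∂π_E/∂q_E = 0: 207 - 6q_E - 2(q_K) = 0.
Kestrel's profit: π_K = (296 - 2Q)q_K - (113q_K + q_K²). Setting ∂π_K/∂q_K = 0: 183 - 6q_K - 2(q_E) = 0.
Best responses: q_E = (207 - 2q_K)/6, q_K = (183 - 2q_E)/6.
Substituting one into the other gives q_E = 219/8 and q_K = 171/8.
Total output Q = 219/8 + 171/8 = 195/4.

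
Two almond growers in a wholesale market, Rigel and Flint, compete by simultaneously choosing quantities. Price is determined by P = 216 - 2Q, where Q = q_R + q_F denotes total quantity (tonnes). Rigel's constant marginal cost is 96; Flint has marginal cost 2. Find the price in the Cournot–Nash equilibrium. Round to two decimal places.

Rigel's profit: π_R = (216 - 2Q)q_R - (96q_R). Setting ∂π_R/∂q_R = 0: 120 - 4q_R - 2(q_F) = 0.
Flint's profit: π_F = (216 - 2Q)q_F - (2q_F). Setting ∂π_F/∂q_F = 0: 214 - 4q_F - 2(q_R) = 0.
So q_R = (120 - 2q_F)/4 and q_F = (214 - 2q_R)/4.
Solving the pair: q_R = 13/3, q_F = 154/3.
Total output Q = 167/3, so price P = 216 - 2·(167/3) = 314/3.

104.67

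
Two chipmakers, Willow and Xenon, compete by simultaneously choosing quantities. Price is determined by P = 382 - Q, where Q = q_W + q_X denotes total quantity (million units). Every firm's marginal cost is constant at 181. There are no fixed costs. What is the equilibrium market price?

Each firm earns π_i = (382 - Q)q_i - 181q_i.
First-order condition (treating rivals' output as given): 201 - 2q_i - q_j = 0.
By symmetry each firm produces the same amount; substituting q_j = q_i yields q_i = 201/3 = 67.
Total output Q = 134, so price P = 382 - 134 = 248.

248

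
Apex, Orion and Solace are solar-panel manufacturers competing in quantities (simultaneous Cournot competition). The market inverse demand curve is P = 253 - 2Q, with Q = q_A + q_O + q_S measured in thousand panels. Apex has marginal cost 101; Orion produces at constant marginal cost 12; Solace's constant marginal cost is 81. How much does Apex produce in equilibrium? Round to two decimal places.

5.38

Apex's profit: π_A = (253 - 2Q)q_A - (101q_A). Setting ∂π_A/∂q_A = 0: 152 - 4q_A - 2(q_O + q_S) = 0.
Orion's first-order condition: 241 - 4q_O - 2(q_A + q_S) = 0.
Solace's first-order condition: 172 - 4q_S - 2(q_A + q_O) = 0.
Summing all 3 equations gives 565 − 8Q = 0, hence Q = 565/8.
Back-substituting: q_A = (152 − 565/4)/2 = 43/8, q_O = (241 − 565/4)/2 = 399/8, q_S = (172 − 565/4)/2 = 123/8.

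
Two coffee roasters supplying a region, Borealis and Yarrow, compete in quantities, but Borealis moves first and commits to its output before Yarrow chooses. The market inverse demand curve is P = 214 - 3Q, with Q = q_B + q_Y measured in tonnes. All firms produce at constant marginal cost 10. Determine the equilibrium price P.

Solve by backward induction. Given q_B, the follower Yarrow maximises π_Y = (214 - 3q_B - 3q_Y)q_Y - 10q_Y.
Follower FOC: 204 - 3q_B - 6q_Y = 0, so q_Y(q_B) = (204 - 3q_B)/6.
Borealis substitutes q_Y(q_B) into its own profit: π_B = q_B(214 - 3q_B - (204 - 3q_B)/2) - 10q_B = (112 - (3/2)q_B)q_B - 10q_B.
Maximising: ∂π_B/∂q_B = 102 - 3q_B = 0, giving q_B = 34.
Then q_Y = (204 - 3·34)/6 = 17.
Total output Q = 51, so price P = 214 - 3·51 = 61.

61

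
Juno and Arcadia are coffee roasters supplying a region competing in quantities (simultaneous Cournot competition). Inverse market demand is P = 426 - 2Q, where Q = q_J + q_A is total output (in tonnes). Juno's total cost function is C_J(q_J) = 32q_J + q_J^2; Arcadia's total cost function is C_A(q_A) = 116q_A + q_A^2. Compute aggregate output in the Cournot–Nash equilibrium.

Juno's profit: π_J = (426 - 2Q)q_J - (32q_J + q_J²). Setting ∂π_J/∂q_J = 0: 394 - 6q_J - 2(q_A) = 0.
Arcadia's profit: π_A = (426 - 2Q)q_A - (116q_A + q_A²). Setting ∂π_A/∂q_A = 0: 310 - 6q_A - 2(q_J) = 0.
Rearranging gives the reaction functions q_J = (394 - 2q_A)/6 and q_A = (310 - 2q_J)/6.
Solving the pair: q_J = 109/2, q_A = 67/2.
Total output Q = 109/2 + 67/2 = 88.

88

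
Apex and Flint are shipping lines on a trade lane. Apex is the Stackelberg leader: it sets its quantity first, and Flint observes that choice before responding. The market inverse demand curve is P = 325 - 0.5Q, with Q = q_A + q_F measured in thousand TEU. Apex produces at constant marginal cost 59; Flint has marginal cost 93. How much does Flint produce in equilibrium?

The follower Flint best-responds to any q_A: π_F = (325 - 0.5Q)q_F - 93q_F.
∂π_F/∂q_F = 232 - (1/2)q_A - q_F = 0 gives the reaction function q_F = (232 - (1/2)q_A).
The leader anticipates this reaction. Substituting into P = 325 - 0.5Q gives P = 209 - (1/4)q_A, so π_A = (209 - (1/4)q_A)q_A - 59q_A.
The leader's first-order condition 150 - (1/2)q_A = 0 yields q_A = 300.
Then q_F = (232 - (1/2)·300) = 82.

82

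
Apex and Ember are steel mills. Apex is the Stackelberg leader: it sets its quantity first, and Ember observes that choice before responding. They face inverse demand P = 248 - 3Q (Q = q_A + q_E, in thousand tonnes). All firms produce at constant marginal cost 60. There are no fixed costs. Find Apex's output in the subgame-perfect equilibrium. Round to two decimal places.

31.33

Solve by backward induction. Given q_A, the follower Ember maximises π_E = (248 - 3q_A - 3q_E)q_E - 60q_E.
Setting the follower's marginal profit to zero, 188 - 3q_A - 6q_E = 0, i.e. q_E = (188 - 3q_A)/6.
The leader anticipates this reaction. Substituting into P = 248 - 3Q gives P = 154 - (3/2)q_A, so π_A = (154 - (3/2)q_A)q_A - 60q_A.
Maximising: ∂π_A/∂q_A = 94 - 3q_A = 0, giving q_A = 94/3.
Then q_E = (188 - 3·(94/3))/6 = 47/3.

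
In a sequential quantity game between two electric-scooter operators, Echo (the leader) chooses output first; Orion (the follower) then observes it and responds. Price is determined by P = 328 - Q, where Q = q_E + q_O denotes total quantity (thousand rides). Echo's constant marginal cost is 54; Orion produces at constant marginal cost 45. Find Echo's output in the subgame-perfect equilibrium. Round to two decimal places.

132.50

The follower Orion best-responds to any q_E: π_O = (328 - Q)q_O - 45q_O.
∂π_O/∂q_O = 283 - q_E - 2q_O = 0 gives the reaction function q_O = (283 - q_E)/2.
The leader anticipates this reaction. Substituting into P = 328 - Q gives P = 373/2 - (1/2)q_E, so π_E = (373/2 - (1/2)q_E)q_E - 54q_E.
Leader FOC: 265/2 - q_E = 0, so q_E = 265/2.
Then q_O = (283 - 265/2)/2 = 301/4.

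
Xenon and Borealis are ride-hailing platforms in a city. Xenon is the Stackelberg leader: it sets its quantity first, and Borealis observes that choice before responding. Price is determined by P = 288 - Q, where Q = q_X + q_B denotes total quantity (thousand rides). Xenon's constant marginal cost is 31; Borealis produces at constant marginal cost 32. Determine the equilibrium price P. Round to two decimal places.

95.50

Solve by backward induction. Given q_X, the follower Borealis maximises π_B = (288 - q_X - q_B)q_B - 32q_B.
Follower FOC: 256 - q_X - 2q_B = 0, so q_B(q_X) = (256 - q_X)/2.
Xenon substitutes q_B(q_X) into its own profit: π_X = q_X(288 - q_X - (256 - q_X)/2) - 31q_X = (160 - (1/2)q_X)q_X - 31q_X.
Maximising: ∂π_X/∂q_X = 129 - q_X = 0, giving q_X = 129.
Then q_B = (256 - 129)/2 = 127/2.
Total output Q = 385/2, so price P = 288 - 385/2 = 191/2.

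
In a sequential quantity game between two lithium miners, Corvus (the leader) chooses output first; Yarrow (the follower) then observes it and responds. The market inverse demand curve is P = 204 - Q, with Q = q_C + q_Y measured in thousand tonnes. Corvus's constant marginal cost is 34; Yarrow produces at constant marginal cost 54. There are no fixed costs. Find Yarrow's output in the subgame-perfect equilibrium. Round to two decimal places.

Solve by backward induction. Given q_C, the follower Yarrow maximises π_Y = (204 - q_C - q_Y)q_Y - 54q_Y.
∂π_Y/∂q_Y = 150 - q_C - 2q_Y = 0 gives the reaction function q_Y = (150 - q_C)/2.
Corvus substitutes q_Y(q_C) into its own profit: π_C = q_C(204 - q_C - (150 - q_C)/2) - 34q_C = (129 - (1/2)q_C)q_C - 34q_C.
Leader FOC: 95 - q_C = 0, so q_C = 95.
Then q_Y = (150 - 95)/2 = 55/2.

27.50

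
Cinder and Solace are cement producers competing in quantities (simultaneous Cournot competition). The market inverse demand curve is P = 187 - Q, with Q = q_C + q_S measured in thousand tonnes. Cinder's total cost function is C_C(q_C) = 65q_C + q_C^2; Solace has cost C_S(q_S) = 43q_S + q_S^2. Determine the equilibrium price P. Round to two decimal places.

Cinder's profit: π_C = (187 - Q)q_C - (65q_C + q_C²). Setting ∂π_C/∂q_C = 0: 122 - 4q_C - (q_S) = 0.
Solace's first-order condition: 144 - 4q_S - (q_C) = 0.
Rearranging gives the reaction functions q_C = (122 - q_S)/4 and q_S = (144 - q_C)/4.
Substituting one into the other gives q_C = 344/15 and q_S = 454/15.
Total output Q = 266/5, so price P = 187 - 266/5 = 669/5.

133.80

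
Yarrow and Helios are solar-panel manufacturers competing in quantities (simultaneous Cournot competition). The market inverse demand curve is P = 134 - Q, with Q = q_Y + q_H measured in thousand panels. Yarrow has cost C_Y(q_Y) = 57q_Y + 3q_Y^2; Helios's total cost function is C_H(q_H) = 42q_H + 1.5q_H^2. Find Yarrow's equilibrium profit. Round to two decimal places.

Yarrow's profit: π_Y = (134 - Q)q_Y - (57q_Y + 3q_Y²). Setting ∂π_Y/∂q_Y = 0: 77 - 8q_Y - (q_H) = 0.
Helios's profit: π_H = (134 - Q)q_H - (42q_H + (3/2)q_H²). Setting ∂π_H/∂q_H = 0: 92 - 5q_H - (q_Y) = 0.
Best responses: q_Y = (77 - q_H)/8, q_H = (92 - q_Y)/5.
Substituting one into the other gives q_Y = 293/39 and q_H = 659/39.
Price P = 134 - 952/39 = 109.5897.
Yarrow's profit: 109.5897·(293/39) - 57·(293/39) - 3(293/39)² = 225.7699.

225.77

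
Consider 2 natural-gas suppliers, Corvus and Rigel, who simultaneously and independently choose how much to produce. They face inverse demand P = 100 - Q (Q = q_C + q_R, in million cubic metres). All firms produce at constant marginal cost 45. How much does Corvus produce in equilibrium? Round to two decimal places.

18.33

A representative firm's profit is π_i = q_i(100 - Q) - 45q_i.
Setting ∂π_i/∂q_i = 0 with rivals' quantities fixed: 55 - 2q_i - q_j = 0.
By symmetry each firm produces the same amount; substituting q_j = q_i yields q_i = 55/3.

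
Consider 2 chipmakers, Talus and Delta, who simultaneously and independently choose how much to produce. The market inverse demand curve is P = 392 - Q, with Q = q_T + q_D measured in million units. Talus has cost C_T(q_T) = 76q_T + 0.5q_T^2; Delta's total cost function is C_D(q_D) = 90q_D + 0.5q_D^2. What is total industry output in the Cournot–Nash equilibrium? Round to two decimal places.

154.50

Talus's profit: π_T = (392 - Q)q_T - (76q_T + (1/2)q_T²). Setting ∂π_T/∂q_T = 0: 316 - 3q_T - (q_D) = 0.
Delta's first-order condition: 302 - 3q_D - (q_T) = 0.
Best responses: q_T = (316 - q_D)/3, q_D = (302 - q_T)/3.
Solving the pair: q_T = 323/4, q_D = 295/4.
Total output Q = 323/4 + 295/4 = 309/2.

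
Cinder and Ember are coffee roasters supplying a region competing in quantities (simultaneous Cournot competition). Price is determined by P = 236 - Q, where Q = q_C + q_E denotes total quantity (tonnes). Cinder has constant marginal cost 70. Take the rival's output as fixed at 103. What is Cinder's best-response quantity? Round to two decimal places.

31.50

With the rival's output fixed at 103, Cinder's profit is π_C = (236 - 103 - q_C)q_C - (70q_C) = (133 - q_C)q_C - (70q_C).
∂π_C/∂q_C = 63 - 2q_C = 0, so q_C = 63/2.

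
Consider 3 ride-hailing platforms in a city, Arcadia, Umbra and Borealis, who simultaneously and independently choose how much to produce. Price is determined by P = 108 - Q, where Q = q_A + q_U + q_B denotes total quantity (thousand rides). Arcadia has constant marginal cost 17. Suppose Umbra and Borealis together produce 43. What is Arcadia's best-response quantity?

24

With rivals' combined output fixed at 43, Arcadia's profit is π_A = (108 - 43 - q_A)q_A - (17q_A) = (65 - q_A)q_A - (17q_A).
∂π_A/∂q_A = 48 - 2q_A = 0, so q_A = 24.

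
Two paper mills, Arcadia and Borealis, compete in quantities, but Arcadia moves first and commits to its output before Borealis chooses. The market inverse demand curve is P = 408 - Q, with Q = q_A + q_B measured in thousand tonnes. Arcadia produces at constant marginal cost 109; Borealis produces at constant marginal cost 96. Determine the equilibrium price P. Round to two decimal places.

180.50

The follower Borealis best-responds to any q_A: π_B = (408 - Q)q_B - 96q_B.
Follower FOC: 312 - q_A - 2q_B = 0, so q_B(q_A) = (312 - q_A)/2.
The leader anticipates this reaction. Substituting into P = 408 - Q gives P = 252 - (1/2)q_A, so π_A = (252 - (1/2)q_A)q_A - 109q_A.
The leader's first-order condition 143 - q_A = 0 yields q_A = 143.
Then q_B = (312 - 143)/2 = 169/2.
Total output Q = 455/2, so price P = 408 - 455/2 = 361/2.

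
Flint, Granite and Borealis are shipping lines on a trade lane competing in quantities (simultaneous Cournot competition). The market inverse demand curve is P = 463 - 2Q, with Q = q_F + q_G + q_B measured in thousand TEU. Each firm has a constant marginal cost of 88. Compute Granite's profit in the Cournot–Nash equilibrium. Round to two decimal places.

4394.53

A representative firm's profit is π_i = q_i(463 - 2Q) - 88q_i.
Setting ∂π_i/∂q_i = 0 with rivals' quantities fixed: 375 - 4q_i - 2·Σ_{j≠i} q_j = 0.
By symmetry each firm produces the same amount; substituting Σ_{j≠i} q_j = 2q_i yields q_i = 375/8.
Price P = 463 - 2·(1125/8) = 727/4.
Granite's profit: (727/4 - 88)·(375/8) = 4394.5313.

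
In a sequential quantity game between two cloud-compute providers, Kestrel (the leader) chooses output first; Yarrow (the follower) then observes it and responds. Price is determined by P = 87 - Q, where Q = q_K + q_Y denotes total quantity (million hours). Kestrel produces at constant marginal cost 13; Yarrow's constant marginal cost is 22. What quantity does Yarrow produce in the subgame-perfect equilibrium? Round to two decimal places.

The follower Yarrow best-responds to any q_K: π_Y = (87 - Q)q_Y - 22q_Y.
Setting the follower's marginal profit to zero, 65 - q_K - 2q_Y = 0, i.e. q_Y = (65 - q_K)/2.
Kestrel substitutes q_Y(q_K) into its own profit: π_K = q_K(87 - q_K - (65 - q_K)/2) - 13q_K = (109/2 - (1/2)q_K)q_K - 13q_K.
Maximising: ∂π_K/∂q_K = 83/2 - q_K = 0, giving q_K = 83/2.
Then q_Y = (65 - 83/2)/2 = 47/4.

11.75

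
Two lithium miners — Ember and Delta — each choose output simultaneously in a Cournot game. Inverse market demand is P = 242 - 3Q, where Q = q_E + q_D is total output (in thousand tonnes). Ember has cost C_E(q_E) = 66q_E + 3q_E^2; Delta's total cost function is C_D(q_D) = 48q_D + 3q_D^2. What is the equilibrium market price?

Ember's profit: π_E = (242 - 3Q)q_E - (66q_E + 3q_E²). Setting ∂π_E/∂q_E = 0: 176 - 12q_E - 3(q_D) = 0.
Delta's first-order condition: 194 - 12q_D - 3(q_E) = 0.
Best responses: q_E = (176 - 3q_D)/12, q_D = (194 - 3q_E)/12.
Substituting one into the other gives q_E = 34/3 and q_D = 40/3.
Total output Q = 74/3, so price P = 242 - 3·(74/3) = 168.

168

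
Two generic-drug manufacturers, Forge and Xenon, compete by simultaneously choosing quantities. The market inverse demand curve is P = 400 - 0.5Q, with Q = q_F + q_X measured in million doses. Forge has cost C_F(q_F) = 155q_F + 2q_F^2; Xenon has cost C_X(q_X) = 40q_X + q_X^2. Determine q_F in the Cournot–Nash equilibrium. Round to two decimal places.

Forge's profit: π_F = (400 - 0.5Q)q_F - (155q_F + 2q_F²). Setting ∂π_F/∂q_F = 0: 245 - 5q_F - (1/2)(q_X) = 0.
Xenon's first-order condition: 360 - 3q_X - (1/2)(q_F) = 0.
So q_F = (245 - (1/2)q_X)/5 and q_X = (360 - (1/2)q_F)/3.
Solving the pair: q_F = 37.6271, q_X = 113.7288.

37.63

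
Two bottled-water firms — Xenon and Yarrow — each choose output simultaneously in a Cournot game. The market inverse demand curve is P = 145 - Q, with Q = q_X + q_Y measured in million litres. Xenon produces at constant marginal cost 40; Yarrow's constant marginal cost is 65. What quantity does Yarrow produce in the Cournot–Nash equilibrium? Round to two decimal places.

Xenon's profit: π_X = (145 - Q)q_X - (40q_X). Setting ∂π_X/∂q_X = 0: 105 - 2q_X - (q_Y) = 0.
Yarrow's first-order condition: 80 - 2q_Y - (q_X) = 0.
So q_X = (105 - q_Y)/2 and q_Y = (80 - q_X)/2.
Solving the pair: q_X = 130/3, q_Y = 55/3.

18.33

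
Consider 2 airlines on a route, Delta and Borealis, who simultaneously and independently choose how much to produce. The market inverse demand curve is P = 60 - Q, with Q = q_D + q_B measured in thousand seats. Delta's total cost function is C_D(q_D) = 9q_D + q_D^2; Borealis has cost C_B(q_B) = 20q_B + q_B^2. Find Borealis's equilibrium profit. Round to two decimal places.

105.61

Delta's profit: π_D = (60 - Q)q_D - (9q_D + q_D²). Setting ∂π_D/∂q_D = 0: 51 - 4q_D - (q_B) = 0.
Borealis's first-order condition: 40 - 4q_B - (q_D) = 0.
So q_D = (51 - q_B)/4 and q_B = (40 - q_D)/4.
Solving the pair: q_D = 164/15, q_B = 109/15.
Price P = 60 - 91/5 = 209/5.
Borealis's profit: (209/5)·(109/15) - 20·(109/15) - (109/15)² = 105.6089.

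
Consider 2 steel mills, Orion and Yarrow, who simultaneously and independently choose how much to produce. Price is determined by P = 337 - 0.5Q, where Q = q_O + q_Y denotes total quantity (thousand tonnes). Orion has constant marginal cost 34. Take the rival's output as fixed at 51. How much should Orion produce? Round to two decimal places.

With the rival's output fixed at 51, Orion's profit is π_O = (337 - (1/2)·51 - (1/2)q_O)q_O - (34q_O) = (623/2 - (1/2)q_O)q_O - (34q_O).
∂π_O/∂q_O = 555/2 - q_O = 0, so q_O = 555/2.

277.50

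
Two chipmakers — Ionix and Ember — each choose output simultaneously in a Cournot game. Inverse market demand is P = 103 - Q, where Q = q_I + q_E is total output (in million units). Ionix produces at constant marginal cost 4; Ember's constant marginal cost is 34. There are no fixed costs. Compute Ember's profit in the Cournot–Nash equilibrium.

169

Ionix's profit: π_I = (103 - Q)q_I - (4q_I). Setting ∂π_I/∂q_I = 0: 99 - 2q_I - (q_E) = 0.
Ember's profit: π_E = (103 - Q)q_E - (34q_E). Setting ∂π_E/∂q_E = 0: 69 - 2q_E - (q_I) = 0.
Rearranging gives the reaction functions q_I = (99 - q_E)/2 and q_E = (69 - q_I)/2.
Substituting one into the other gives q_I = 43 and q_E = 13.
Price P = 103 - 56 = 47.
Ember's profit: (47 - 34)·13 = 169.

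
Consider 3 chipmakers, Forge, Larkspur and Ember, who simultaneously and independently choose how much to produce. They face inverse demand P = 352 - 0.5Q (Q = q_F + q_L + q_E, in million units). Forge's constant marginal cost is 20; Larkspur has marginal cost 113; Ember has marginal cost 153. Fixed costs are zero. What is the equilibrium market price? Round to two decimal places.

159.50

Forge's profit: π_F = (352 - 0.5Q)q_F - (20q_F). Setting ∂π_F/∂q_F = 0: 332 - q_F - (1/2)(q_L + q_E) = 0.
Larkspur's first-order condition: 239 - q_L - (1/2)(q_F + q_E) = 0.
Ember's first-order condition: 199 - q_E - (1/2)(q_F + q_L) = 0.
Adding the 3 first-order conditions: 770 − 2Q = 0, so Q = 385.
Back-substituting: q_F = (332 − 385/2)/(1/2) = 279, q_L = (239 − 385/2)/(1/2) = 93, q_E = (199 − 385/2)/(1/2) = 13.
Total output Q = 385, so price P = 352 - (1/2)·385 = 319/2.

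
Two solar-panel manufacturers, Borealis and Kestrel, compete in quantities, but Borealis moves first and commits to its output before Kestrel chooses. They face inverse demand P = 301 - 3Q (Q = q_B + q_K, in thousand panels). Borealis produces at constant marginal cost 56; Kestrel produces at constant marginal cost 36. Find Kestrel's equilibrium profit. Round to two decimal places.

1938.02

The follower Kestrel best-responds to any q_B: π_K = (301 - 3Q)q_K - 36q_K.
Follower FOC: 265 - 3q_B - 6q_K = 0, so q_K(q_B) = (265 - 3q_B)/6.
Borealis substitutes q_K(q_B) into its own profit: π_B = q_B(301 - 3q_B - (265 - 3q_B)/2) - 56q_B = (337/2 - (3/2)q_B)q_B - 56q_B.
The leader's first-order condition 225/2 - 3q_B = 0 yields q_B = 75/2.
Then q_K = (265 - 3·(75/2))/6 = 305/12.
Price P = 301 - 3·(755/12) = 449/4.
Kestrel's profit: (449/4 - 36)·(305/12) = 1938.0208.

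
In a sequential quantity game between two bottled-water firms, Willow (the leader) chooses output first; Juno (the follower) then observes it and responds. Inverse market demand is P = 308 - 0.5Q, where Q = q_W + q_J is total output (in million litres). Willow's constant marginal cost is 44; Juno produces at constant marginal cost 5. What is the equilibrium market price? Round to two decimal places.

100.25

Solve by backward induction. Given q_W, the follower Juno maximises π_J = (308 - (1/2)q_W - (1/2)q_J)q_J - 5q_J.
∂π_J/∂q_J = 303 - (1/2)q_W - q_J = 0 gives the reaction function q_J = (303 - (1/2)q_W).
Willow substitutes q_J(q_W) into its own profit: π_W = q_W(308 - (1/2)q_W - (303 - (1/2)q_W)/2) - 44q_W = (313/2 - (1/4)q_W)q_W - 44q_W.
Leader FOC: 225/2 - (1/2)q_W = 0, so q_W = 225.
Then q_J = (303 - (1/2)·225) = 381/2.
Total output Q = 831/2, so price P = 308 - (1/2)·(831/2) = 401/4.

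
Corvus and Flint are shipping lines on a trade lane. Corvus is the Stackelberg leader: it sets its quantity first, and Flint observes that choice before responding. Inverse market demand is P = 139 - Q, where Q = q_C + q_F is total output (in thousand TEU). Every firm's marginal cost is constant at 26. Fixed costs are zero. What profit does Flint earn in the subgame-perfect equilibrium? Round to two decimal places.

The follower Flint best-responds to any q_C: π_F = (139 - Q)q_F - 26q_F.
∂π_F/∂q_F = 113 - q_C - 2q_F = 0 gives the reaction function q_F = (113 - q_C)/2.
Corvus substitutes q_F(q_C) into its own profit: π_C = q_C(139 - q_C - (113 - q_C)/2) - 26q_C = (165/2 - (1/2)q_C)q_C - 26q_C.
Leader FOC: 113/2 - q_C = 0, so q_C = 113/2.
Then q_F = (113 - 113/2)/2 = 113/4.
Price P = 139 - 339/4 = 217/4.
Flint's profit: (217/4 - 26)·(113/4) = 798.0625.

798.06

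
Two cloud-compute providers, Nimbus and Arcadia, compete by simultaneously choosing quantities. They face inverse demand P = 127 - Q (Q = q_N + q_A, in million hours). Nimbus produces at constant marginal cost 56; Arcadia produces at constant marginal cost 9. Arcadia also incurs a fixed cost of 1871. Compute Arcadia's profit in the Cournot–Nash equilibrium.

Nimbus's profit: π_N = (127 - Q)q_N - (56q_N). Setting ∂π_N/∂q_N = 0: 71 - 2q_N - (q_A) = 0.
Arcadia's profit: π_A = (127 - Q)q_A - (9q_A). Setting ∂π_A/∂q_A = 0: 118 - 2q_A - (q_N) = 0.
So q_N = (71 - q_A)/2 and q_A = (118 - q_N)/2.
Substituting one into the other gives q_N = 8 and q_A = 55.
Price P = 127 - 63 = 64.
Arcadia's profit: (64 - 9)·55 - 1871 = 1154.

1154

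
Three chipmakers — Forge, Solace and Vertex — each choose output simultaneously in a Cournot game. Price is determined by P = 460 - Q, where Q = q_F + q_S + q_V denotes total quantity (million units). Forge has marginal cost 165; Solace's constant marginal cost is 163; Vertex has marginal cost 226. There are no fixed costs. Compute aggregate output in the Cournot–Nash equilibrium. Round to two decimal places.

206.50

Forge's profit: π_F = (460 - Q)q_F - (165q_F). Setting ∂π_F/∂q_F = 0: 295 - 2q_F - (q_S + q_V) = 0.
Solace's first-order condition: 297 - 2q_S - (q_F + q_V) = 0.
Vertex's profit: π_V = (460 - Q)q_V - (226q_V). Setting ∂π_V/∂q_V = 0: 234 - 2q_V - (q_F + q_S) = 0.
Adding the 3 first-order conditions: 826 − 4Q = 0, so Q = 413/2.
Back-substituting: q_F = (295 − 413/2) = 177/2, q_S = (297 − 413/2) = 181/2, q_V = (234 − 413/2) = 55/2.
Total output Q = 177/2 + 181/2 + 55/2 = 413/2.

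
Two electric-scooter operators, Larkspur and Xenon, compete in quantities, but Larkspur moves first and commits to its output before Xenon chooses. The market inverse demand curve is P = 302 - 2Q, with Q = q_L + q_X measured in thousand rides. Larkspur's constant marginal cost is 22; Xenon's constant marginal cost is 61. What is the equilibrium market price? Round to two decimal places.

The follower Xenon best-responds to any q_L: π_X = (302 - 2Q)q_X - 61q_X.
Follower FOC: 241 - 2q_L - 4q_X = 0, so q_X(q_L) = (241 - 2q_L)/4.
The leader anticipates this reaction. Substituting into P = 302 - 2Q gives P = 363/2 - q_L, so π_L = (363/2 - q_L)q_L - 22q_L.
The leader's first-order condition 319/2 - 2q_L = 0 yields q_L = 319/4.
Then q_X = (241 - 2·(319/4))/4 = 163/8.
Total output Q = 801/8, so price P = 302 - 2·(801/8) = 407/4.

101.75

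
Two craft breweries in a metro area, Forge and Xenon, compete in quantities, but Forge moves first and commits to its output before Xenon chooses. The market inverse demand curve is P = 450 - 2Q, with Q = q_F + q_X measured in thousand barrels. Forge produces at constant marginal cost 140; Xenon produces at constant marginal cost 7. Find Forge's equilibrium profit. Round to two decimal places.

Solve by backward induction. Given q_F, the follower Xenon maximises π_X = (450 - 2q_F - 2q_X)q_X - 7q_X.
Setting the follower's marginal profit to zero, 443 - 2q_F - 4q_X = 0, i.e. q_X = (443 - 2q_F)/4.
Forge substitutes q_X(q_F) into its own profit: π_F = q_F(450 - 2q_F - (443 - 2q_F)/2) - 140q_F = (457/2 - q_F)q_F - 140q_F.
The leader's first-order condition 177/2 - 2q_F = 0 yields q_F = 177/4.
Then q_X = (443 - 2·(177/4))/4 = 709/8.
Price P = 450 - 2·(1063/8) = 737/4.
Forge's profit: (737/4 - 140)·(177/4) = 1958.0625.

1958.06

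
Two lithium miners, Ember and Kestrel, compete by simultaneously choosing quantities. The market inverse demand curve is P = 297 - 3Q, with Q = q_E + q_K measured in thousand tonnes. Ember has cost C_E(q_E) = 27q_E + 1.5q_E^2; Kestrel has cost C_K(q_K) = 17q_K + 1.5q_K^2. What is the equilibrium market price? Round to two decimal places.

159.50

Ember's profit: π_E = (297 - 3Q)q_E - (27q_E + (3/2)q_E²). Setting ∂π_E/∂q_E = 0: 270 - 9q_E - 3(q_K) = 0.
Kestrel's first-order condition: 280 - 9q_K - 3(q_E) = 0.
So q_E = (270 - 3q_K)/9 and q_K = (280 - 3q_E)/9.
Substituting one into the other gives q_E = 265/12 and q_K = 95/4.
Total output Q = 275/6, so price P = 297 - 3·(275/6) = 319/2.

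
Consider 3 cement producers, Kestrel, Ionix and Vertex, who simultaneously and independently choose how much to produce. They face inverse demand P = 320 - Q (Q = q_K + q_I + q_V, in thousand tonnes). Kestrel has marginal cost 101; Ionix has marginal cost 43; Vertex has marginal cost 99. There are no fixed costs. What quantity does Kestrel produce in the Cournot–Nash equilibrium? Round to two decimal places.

Kestrel's profit: π_K = (320 - Q)q_K - (101q_K). Setting ∂π_K/∂q_K = 0: 219 - 2q_K - (q_I + q_V) = 0.
Ionix's first-order condition: 277 - 2q_I - (q_K + q_V) = 0.
Vertex's first-order condition: 221 - 2q_V - (q_K + q_I) = 0.
Summing all 3 equations gives 717 − 4Q = 0, hence Q = 717/4.
Back-substituting: q_K = (219 − 717/4) = 159/4, q_I = (277 − 717/4) = 391/4, q_V = (221 − 717/4) = 167/4.

39.75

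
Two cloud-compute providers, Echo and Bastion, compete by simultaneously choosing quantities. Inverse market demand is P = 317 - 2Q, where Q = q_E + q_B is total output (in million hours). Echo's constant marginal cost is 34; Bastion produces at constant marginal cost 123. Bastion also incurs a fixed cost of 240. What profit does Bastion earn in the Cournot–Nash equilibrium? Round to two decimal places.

372.50

Echo's profit: π_E = (317 - 2Q)q_E - (34q_E). Setting ∂π_E/∂q_E = 0: 283 - 4q_E - 2(q_B) = 0.
Bastion's profit: π_B = (317 - 2Q)q_B - (123q_B). Setting ∂π_B/∂q_B = 0: 194 - 4q_B - 2(q_E) = 0.
Best responses: q_E = (283 - 2q_B)/4, q_B = (194 - 2q_E)/4.
Solving the pair: q_E = 62, q_B = 35/2.
Price P = 317 - 2·(159/2) = 158.
Bastion's profit: (158 - 123)·(35/2) - 240 = 745/2.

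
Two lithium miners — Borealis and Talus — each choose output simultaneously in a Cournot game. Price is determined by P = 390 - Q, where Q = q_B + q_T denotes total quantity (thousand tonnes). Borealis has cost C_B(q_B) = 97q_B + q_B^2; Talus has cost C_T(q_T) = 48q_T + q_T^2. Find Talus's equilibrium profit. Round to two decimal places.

Borealis's profit: π_B = (390 - Q)q_B - (97q_B + q_B²). Setting ∂π_B/∂q_B = 0: 293 - 4q_B - (q_T) = 0.
Talus's profit: π_T = (390 - Q)q_T - (48q_T + q_T²). Setting ∂π_T/∂q_T = 0: 342 - 4q_T - (q_B) = 0.
Best responses: q_B = (293 - q_T)/4, q_T = (342 - q_B)/4.
Substituting one into the other gives q_B = 166/3 and q_T = 215/3.
Price P = 390 - 127 = 263.
Talus's profit: 263·(215/3) - 48·(215/3) - (215/3)² = 10272.2222.

10272.22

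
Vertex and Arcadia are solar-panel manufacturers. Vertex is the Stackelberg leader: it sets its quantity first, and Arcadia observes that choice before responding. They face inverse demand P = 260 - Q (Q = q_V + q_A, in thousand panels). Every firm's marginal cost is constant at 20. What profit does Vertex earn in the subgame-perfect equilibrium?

7200

The follower Arcadia best-responds to any q_V: π_A = (260 - Q)q_A - 20q_A.
Follower FOC: 240 - q_V - 2q_A = 0, so q_A(q_V) = (240 - q_V)/2.
Vertex substitutes q_A(q_V) into its own profit: π_V = q_V(260 - q_V - (240 - q_V)/2) - 20q_V = (140 - (1/2)q_V)q_V - 20q_V.
Leader FOC: 120 - q_V = 0, so q_V = 120.
Then q_A = (240 - 120)/2 = 60.
Price P = 260 - 180 = 80.
Vertex's profit: (80 - 20)·120 = 7200.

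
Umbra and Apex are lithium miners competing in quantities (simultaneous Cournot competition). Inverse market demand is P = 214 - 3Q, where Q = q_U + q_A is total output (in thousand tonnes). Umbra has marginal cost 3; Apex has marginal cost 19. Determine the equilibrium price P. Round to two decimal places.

Umbra's profit: π_U = (214 - 3Q)q_U - (3q_U). Setting ∂π_U/∂q_U = 0: 211 - 6q_U - 3(q_A) = 0.
Apex's first-order condition: 195 - 6q_A - 3(q_U) = 0.
Best responses: q_U = (211 - 3q_A)/6, q_A = (195 - 3q_U)/6.
Solving the pair: q_U = 227/9, q_A = 179/9.
Total output Q = 406/9, so price P = 214 - 3·(406/9) = 236/3.

78.67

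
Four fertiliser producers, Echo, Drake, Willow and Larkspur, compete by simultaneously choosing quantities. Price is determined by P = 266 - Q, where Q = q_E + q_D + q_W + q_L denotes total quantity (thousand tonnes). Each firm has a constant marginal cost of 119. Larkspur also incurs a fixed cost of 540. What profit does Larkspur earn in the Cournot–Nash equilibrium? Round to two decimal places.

Each firm earns π_i = (266 - Q)q_i - 119q_i.
Setting ∂π_i/∂q_i = 0 with rivals' quantities fixed: 147 - 2q_i - Σ_{j≠i} q_j = 0.
With identical firms every q_j equals q_i, so Σ_{j≠i} q_j = 3q_i and 147 = 5q_i, giving q_i = 147/5.
Price P = 266 - 588/5 = 742/5.
Larkspur's profit: (742/5 - 119)·(147/5) - 540 = 324.3600.

324.36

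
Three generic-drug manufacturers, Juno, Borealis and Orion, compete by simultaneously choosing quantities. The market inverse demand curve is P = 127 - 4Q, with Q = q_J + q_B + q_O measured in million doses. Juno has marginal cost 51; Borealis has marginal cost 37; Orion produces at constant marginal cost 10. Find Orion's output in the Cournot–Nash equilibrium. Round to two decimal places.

11.56

Juno's profit: π_J = (127 - 4Q)q_J - (51q_J). Setting ∂π_J/∂q_J = 0: 76 - 8q_J - 4(q_B + q_O) = 0.
Borealis's profit: π_B = (127 - 4Q)q_B - (37q_B). Setting ∂π_B/∂q_B = 0: 90 - 8q_B - 4(q_J + q_O) = 0.
Orion's first-order condition: 117 - 8q_O - 4(q_J + q_B) = 0.
Adding the 3 first-order conditions: 283 − 16Q = 0, so Q = 283/16.
Back-substituting: q_J = (76 − 283/4)/4 = 21/16, q_B = (90 − 283/4)/4 = 77/16, q_O = (117 − 283/4)/4 = 185/16.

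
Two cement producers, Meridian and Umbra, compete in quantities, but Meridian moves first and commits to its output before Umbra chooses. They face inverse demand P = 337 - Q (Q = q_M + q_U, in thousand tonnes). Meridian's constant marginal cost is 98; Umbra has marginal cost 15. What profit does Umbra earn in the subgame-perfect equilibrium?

14884

Solve by backward induction. Given q_M, the follower Umbra maximises π_U = (337 - q_M - q_U)q_U - 15q_U.
∂π_U/∂q_U = 322 - q_M - 2q_U = 0 gives the reaction function q_U = (322 - q_M)/2.
Meridian substitutes q_U(q_M) into its own profit: π_M = q_M(337 - q_M - (322 - q_M)/2) - 98q_M = (176 - (1/2)q_M)q_M - 98q_M.
Maximising: ∂π_M/∂q_M = 78 - q_M = 0, giving q_M = 78.
Then q_U = (322 - 78)/2 = 122.
Price P = 337 - 200 = 137.
Umbra's profit: (137 - 15)·122 = 14884.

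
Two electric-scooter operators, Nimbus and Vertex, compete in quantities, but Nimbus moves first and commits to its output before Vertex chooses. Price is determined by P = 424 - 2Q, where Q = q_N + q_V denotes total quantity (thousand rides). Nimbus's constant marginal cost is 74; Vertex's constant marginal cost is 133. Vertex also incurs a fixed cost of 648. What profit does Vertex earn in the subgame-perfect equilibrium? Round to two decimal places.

287.28

Solve by backward induction. Given q_N, the follower Vertex maximises π_V = (424 - 2q_N - 2q_V)q_V - 133q_V.
Setting the follower's marginal profit to zero, 291 - 2q_N - 4q_V = 0, i.e. q_V = (291 - 2q_N)/4.
Nimbus substitutes q_V(q_N) into its own profit: π_N = q_N(424 - 2q_N - (291 - 2q_N)/2) - 74q_N = (557/2 - q_N)q_N - 74q_N.
Leader FOC: 409/2 - 2q_N = 0, so q_N = 409/4.
Then q_V = (291 - 2·(409/4))/4 = 173/8.
Price P = 424 - 2·(991/8) = 705/4.
Vertex's profit: (705/4 - 133)·(173/8) - 648 = 287.2813.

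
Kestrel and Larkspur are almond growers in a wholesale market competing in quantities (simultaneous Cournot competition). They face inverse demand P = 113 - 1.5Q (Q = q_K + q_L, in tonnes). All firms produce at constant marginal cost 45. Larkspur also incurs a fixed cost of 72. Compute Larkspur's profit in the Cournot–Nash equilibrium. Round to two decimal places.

270.52

Each firm earns π_i = (113 - 1.5Q)q_i - 45q_i.
First-order condition (treating rivals' output as given): 68 - 3q_i - (3/2)q_j = 0.
By symmetry each firm produces the same amount; substituting q_j = q_i yields q_i = 68/(9/2) = 136/9.
Price P = 113 - (3/2)·(272/9) = 203/3.
Larkspur's profit: (203/3 - 45)·(136/9) - 72 = 270.5185.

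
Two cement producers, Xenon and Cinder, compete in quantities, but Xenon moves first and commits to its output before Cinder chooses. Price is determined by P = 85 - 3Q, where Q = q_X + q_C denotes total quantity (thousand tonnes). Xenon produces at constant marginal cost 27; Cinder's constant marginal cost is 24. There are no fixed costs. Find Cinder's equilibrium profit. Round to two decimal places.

The follower Cinder best-responds to any q_X: π_C = (85 - 3Q)q_C - 24q_C.
Setting the follower's marginal profit to zero, 61 - 3q_X - 6q_C = 0, i.e. q_C = (61 - 3q_X)/6.
Xenon substitutes q_C(q_X) into its own profit: π_X = q_X(85 - 3q_X - (61 - 3q_X)/2) - 27q_X = (109/2 - (3/2)q_X)q_X - 27q_X.
Leader FOC: 55/2 - 3q_X = 0, so q_X = 55/6.
Then q_C = (61 - 3·(55/6))/6 = 67/12.
Price P = 85 - 3·(59/4) = 163/4.
Cinder's profit: (163/4 - 24)·(67/12) = 93.5208.

93.52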